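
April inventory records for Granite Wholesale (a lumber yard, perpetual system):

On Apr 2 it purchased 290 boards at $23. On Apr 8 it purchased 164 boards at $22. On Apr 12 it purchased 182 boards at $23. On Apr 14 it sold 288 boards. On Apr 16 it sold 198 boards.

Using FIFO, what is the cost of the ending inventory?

Ending inventory = $3,450

Apr 14, 288 sold [FIFO — oldest first]: 288 @ $23 = $6,624
Apr 16, 198 sold [FIFO — oldest first]: 2 @ $23 + 164 @ $22 + 32 @ $23 = $4,390
Total COGS = $6,624 + $4,390 = $11,014
Ending inventory: 150 @ $23 = $3,450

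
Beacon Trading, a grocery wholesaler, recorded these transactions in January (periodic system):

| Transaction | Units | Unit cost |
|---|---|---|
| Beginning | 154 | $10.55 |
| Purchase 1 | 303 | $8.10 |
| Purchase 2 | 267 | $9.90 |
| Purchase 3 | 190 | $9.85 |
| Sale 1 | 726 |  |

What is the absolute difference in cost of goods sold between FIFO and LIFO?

$48.30

FIFO COGS: 154 @ $10.55 + 303 @ $8.10 + 267 @ $9.90 + 2 @ $9.85 = $6,742.00
LIFO COGS: 190 @ $9.85 + 267 @ $9.90 + 269 @ $8.10 = $6,693.70
Difference = |$6,742.00 − $6,693.70| = $48.30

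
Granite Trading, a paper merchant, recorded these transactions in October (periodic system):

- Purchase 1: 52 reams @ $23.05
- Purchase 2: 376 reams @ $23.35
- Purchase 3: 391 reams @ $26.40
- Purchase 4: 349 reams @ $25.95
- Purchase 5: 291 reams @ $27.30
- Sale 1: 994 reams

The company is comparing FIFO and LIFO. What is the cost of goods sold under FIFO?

FIFO COGS: 52 @ $23.05 + 376 @ $23.35 + 391 @ $26.40 + 175 @ $25.95 = $24,841.85
LIFO COGS: 291 @ $27.30 + 349 @ $25.95 + 354 @ $26.40 = $26,346.45

COGS = $24,841.85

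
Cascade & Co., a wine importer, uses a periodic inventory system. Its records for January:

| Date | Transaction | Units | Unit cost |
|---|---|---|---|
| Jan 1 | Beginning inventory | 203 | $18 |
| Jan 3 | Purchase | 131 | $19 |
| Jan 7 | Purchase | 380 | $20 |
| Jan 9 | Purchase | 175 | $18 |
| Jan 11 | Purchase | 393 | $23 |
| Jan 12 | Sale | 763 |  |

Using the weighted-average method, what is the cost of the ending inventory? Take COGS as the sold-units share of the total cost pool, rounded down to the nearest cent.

Ending inventory = $10,498.22

Jan 12, sell 763: 763/1282 × $25,932.00 → $15,433.78
Ending inventory (cost pool remaining) = $10,498.22
Check: goods available $25,932.00 = COGS $15,433.78 + ending $10,498.22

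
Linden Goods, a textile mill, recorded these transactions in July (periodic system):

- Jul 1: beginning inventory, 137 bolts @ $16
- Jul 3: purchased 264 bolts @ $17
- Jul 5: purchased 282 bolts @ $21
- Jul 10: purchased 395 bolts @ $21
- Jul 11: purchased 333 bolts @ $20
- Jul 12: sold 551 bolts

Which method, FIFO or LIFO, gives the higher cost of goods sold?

LIFO

FIFO COGS: 137 @ $16 + 264 @ $17 + 150 @ $21 = $9,830
LIFO COGS: 333 @ $20 + 218 @ $21 = $11,238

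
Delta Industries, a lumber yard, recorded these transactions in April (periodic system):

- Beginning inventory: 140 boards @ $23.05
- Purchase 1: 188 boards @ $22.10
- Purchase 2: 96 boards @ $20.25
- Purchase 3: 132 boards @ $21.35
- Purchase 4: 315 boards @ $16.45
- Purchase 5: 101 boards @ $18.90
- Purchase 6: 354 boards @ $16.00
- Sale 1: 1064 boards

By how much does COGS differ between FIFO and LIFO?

FIFO COGS: 140 @ $23.05 + 188 @ $22.10 + 96 @ $20.25 + 132 @ $21.35 + 315 @ $16.45 + 101 @ $18.90 + 92 @ $16.00 = $20,706.65
LIFO COGS: 354 @ $16.00 + 101 @ $18.90 + 315 @ $16.45 + 132 @ $21.35 + 96 @ $20.25 + 66 @ $22.10 = $18,975.45
Difference = |$20,706.65 − $18,975.45| = $1,731.20

$1,731.20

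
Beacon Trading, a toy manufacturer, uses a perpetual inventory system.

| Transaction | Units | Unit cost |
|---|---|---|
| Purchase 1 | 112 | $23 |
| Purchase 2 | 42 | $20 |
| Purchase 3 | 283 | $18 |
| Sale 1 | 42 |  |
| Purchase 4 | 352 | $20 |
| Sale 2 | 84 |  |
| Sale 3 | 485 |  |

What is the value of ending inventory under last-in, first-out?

Sale 1 (42) [LIFO — newest first]: 42 @ $18 = $756
Sale 2 (84) [LIFO — newest first]: 84 @ $20 = $1,680
Sale 3 (485) [LIFO — newest first]: 268 @ $20 + 217 @ $18 = $9,266
Total COGS = $756 + $1,680 + $9,266 = $11,702
Ending inventory: 112 @ $23 + 42 @ $20 + 24 @ $18 = $3,848
Check: goods available $15,550 = COGS $11,702 + ending $3,848

Ending inventory = $3,848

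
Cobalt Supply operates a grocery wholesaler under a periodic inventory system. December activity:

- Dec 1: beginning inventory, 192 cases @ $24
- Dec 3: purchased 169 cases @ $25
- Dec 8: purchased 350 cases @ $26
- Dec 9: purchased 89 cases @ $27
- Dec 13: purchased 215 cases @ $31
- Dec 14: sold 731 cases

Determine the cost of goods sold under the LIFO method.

COGS = $20,093

Dec 14, 731 sold [LIFO — newest first]: 215 @ $31 + 89 @ $27 + 350 @ $26 + 77 @ $25 = $20,093
Ending inventory: 192 @ $24 + 92 @ $25 = $6,908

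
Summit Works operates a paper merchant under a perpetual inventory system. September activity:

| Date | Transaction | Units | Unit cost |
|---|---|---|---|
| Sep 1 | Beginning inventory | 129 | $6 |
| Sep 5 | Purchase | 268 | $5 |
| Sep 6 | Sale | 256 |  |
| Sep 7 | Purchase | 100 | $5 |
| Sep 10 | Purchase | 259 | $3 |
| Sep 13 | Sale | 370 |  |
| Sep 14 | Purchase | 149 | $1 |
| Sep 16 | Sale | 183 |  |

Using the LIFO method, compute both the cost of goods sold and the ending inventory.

COGS = $2,964; ending inventory = $576

Sep 6, 256 sold [LIFO — newest first]: 256 @ $5 = $1,280
Sep 13, 370 sold [LIFO — newest first]: 259 @ $3 + 100 @ $5 + 11 @ $5 = $1,332
Sep 16, 183 sold [LIFO — newest first]: 149 @ $1 + 1 @ $5 + 33 @ $6 = $352
Total COGS = $1,280 + $1,332 + $352 = $2,964
Ending inventory: 96 @ $6 = $576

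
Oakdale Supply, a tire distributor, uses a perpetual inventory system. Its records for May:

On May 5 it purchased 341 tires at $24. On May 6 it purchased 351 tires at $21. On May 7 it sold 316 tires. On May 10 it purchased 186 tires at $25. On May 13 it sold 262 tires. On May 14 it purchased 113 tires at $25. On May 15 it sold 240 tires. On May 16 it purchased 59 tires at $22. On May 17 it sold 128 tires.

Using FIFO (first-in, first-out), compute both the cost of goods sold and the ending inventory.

May 7, 316 sold [FIFO — oldest first]: 316 @ $24 = $7,584
May 13, 262 sold [FIFO — oldest first]: 25 @ $24 + 237 @ $21 = $5,577
May 15, 240 sold [FIFO — oldest first]: 114 @ $21 + 126 @ $25 = $5,544
May 17, 128 sold [FIFO — oldest first]: 60 @ $25 + 68 @ $25 = $3,200
Total COGS = $7,584 + $5,577 + $5,544 + $3,200 = $21,905
Ending inventory: 45 @ $25 + 59 @ $22 = $2,423
Check: goods available $24,328 = COGS $21,905 + ending $2,423

COGS = $21,905; ending inventory = $2,423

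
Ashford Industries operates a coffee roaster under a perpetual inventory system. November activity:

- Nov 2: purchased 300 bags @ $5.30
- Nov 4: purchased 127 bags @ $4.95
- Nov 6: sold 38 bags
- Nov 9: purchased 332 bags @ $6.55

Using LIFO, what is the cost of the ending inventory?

Ending inventory = $4,205.15

Nov 6, 38 sold [LIFO — newest first]: 38 @ $4.95 = $188.10
Ending inventory: 300 @ $5.30 + 89 @ $4.95 + 332 @ $6.55 = $4,205.15
Check: goods available $4,393.25 = COGS $188.10 + ending $4,205.15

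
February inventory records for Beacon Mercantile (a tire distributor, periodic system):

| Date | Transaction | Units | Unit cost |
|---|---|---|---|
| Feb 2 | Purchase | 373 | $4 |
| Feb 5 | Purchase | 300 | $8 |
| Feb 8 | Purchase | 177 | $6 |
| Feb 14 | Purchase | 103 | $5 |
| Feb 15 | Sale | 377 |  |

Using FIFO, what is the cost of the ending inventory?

Ending inventory = $3,945

Feb 15, 377 sold [FIFO — oldest first]: 373 @ $4 + 4 @ $8 = $1,524
Ending inventory: 296 @ $8 + 177 @ $6 + 103 @ $5 = $3,945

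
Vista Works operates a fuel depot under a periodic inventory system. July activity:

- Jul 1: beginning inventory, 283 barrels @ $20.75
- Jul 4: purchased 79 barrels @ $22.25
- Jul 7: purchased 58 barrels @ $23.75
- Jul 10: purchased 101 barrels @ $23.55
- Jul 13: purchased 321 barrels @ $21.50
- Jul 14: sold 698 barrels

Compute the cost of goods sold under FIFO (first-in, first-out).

Jul 14, 698 sold [FIFO — oldest first]: 283 @ $20.75 + 79 @ $22.25 + 58 @ $23.75 + 101 @ $23.55 + 177 @ $21.50 = $15,191.55
Ending inventory: 144 @ $21.50 = $3,096.00

COGS = $15,191.55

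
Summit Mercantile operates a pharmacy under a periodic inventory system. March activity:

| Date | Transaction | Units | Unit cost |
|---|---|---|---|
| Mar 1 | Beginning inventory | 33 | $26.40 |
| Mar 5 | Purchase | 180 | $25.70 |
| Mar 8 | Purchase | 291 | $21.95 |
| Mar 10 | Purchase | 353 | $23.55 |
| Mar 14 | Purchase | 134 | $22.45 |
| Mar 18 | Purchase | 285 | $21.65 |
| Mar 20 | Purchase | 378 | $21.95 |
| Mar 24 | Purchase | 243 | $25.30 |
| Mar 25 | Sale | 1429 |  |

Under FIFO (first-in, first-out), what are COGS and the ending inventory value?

COGS = $32,734.70; ending inventory = $11,086.65

Mar 25, 1429 sold [FIFO — oldest first]: 33 @ $26.40 + 180 @ $25.70 + 291 @ $21.95 + 353 @ $23.55 + 134 @ $22.45 + 285 @ $21.65 + 153 @ $21.95 = $32,734.70
Ending inventory: 225 @ $21.95 + 243 @ $25.30 = $11,086.65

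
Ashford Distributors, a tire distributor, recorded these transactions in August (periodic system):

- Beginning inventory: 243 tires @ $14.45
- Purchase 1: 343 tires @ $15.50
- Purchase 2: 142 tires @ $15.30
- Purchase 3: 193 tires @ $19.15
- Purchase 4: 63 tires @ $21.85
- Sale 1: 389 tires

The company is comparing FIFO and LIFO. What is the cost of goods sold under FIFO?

FIFO COGS: 243 @ $14.45 + 146 @ $15.50 = $5,774.35
LIFO COGS: 63 @ $21.85 + 193 @ $19.15 + 133 @ $15.30 = $7,107.40

COGS = $5,774.35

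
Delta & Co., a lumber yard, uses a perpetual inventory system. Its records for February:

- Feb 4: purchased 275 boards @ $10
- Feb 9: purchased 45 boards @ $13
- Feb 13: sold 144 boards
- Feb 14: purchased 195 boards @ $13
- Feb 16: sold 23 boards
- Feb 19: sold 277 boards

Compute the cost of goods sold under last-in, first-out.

Feb 13, 144 sold [LIFO — newest first]: 45 @ $13 + 99 @ $10 = $1,575
Feb 16, 23 sold [LIFO — newest first]: 23 @ $13 = $299
Feb 19, 277 sold [LIFO — newest first]: 172 @ $13 + 105 @ $10 = $3,286
Total COGS = $1,575 + $299 + $3,286 = $5,160
Ending inventory: 71 @ $10 = $710
Check: goods available $5,870 = COGS $5,160 + ending $710

COGS = $5,160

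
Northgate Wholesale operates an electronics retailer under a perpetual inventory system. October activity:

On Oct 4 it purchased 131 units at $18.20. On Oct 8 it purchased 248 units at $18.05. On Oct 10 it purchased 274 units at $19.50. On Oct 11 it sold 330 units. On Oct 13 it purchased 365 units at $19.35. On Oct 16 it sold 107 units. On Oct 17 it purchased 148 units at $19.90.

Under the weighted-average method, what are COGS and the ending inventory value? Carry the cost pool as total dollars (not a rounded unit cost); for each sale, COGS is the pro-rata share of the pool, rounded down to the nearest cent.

COGS = $8,204.42; ending inventory = $14,007.13

After Oct 4: 131 on hand, pool $2,384.20 (≈ $18.2000 each)
After Oct 8: 379 on hand, pool $6,860.60 (≈ $18.1018 each)
After Oct 10: 653 on hand, pool $12,203.60 (≈ $18.6885 each)
Oct 11, sell 330: 330/653 × $12,203.60 → $6,167.20
After Oct 13: 688 on hand, pool $13,099.15 (≈ $19.0395 each)
Oct 16, sell 107: 107/688 × $13,099.15 → $2,037.22
After Oct 17: 729 on hand, pool $14,007.13 (≈ $19.2142 each)
Total COGS = $6,167.20 + $2,037.22 = $8,204.42
Ending inventory (cost pool remaining) = $14,007.13
Check: goods available $22,211.55 = COGS $8,204.42 + ending $14,007.13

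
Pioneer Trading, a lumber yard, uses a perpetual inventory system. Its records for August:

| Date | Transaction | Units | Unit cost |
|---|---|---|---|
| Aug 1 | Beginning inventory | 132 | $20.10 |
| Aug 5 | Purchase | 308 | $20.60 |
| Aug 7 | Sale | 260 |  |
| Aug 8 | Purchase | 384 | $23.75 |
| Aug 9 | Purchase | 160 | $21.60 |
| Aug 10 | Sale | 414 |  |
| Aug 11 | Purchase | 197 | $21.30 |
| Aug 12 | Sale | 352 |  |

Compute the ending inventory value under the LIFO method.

Ending inventory = $3,127.00

Aug 7, 260 sold [LIFO — newest first]: 260 @ $20.60 = $5,356.00
Aug 10, 414 sold [LIFO — newest first]: 160 @ $21.60 + 254 @ $23.75 = $9,488.50
Aug 12, 352 sold [LIFO — newest first]: 197 @ $21.30 + 130 @ $23.75 + 25 @ $20.60 = $7,798.60
Total COGS = $5,356.00 + $9,488.50 + $7,798.60 = $22,643.10
Ending inventory: 132 @ $20.10 + 23 @ $20.60 = $3,127.00
Check: goods available $25,770.10 = COGS $22,643.10 + ending $3,127.00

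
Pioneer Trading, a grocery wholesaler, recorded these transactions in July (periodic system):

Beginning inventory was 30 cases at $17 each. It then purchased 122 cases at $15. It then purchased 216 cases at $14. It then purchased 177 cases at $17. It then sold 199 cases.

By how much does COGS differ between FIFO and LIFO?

$319

FIFO COGS: 30 @ $17 + 122 @ $15 + 47 @ $14 = $2,998
LIFO COGS: 177 @ $17 + 22 @ $14 = $3,317
Difference = |$2,998 − $3,317| = $319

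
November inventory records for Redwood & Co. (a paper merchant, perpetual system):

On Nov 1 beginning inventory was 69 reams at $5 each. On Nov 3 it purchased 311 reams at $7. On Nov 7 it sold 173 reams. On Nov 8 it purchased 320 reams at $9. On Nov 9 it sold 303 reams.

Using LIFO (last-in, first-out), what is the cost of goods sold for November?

COGS = $3,938

Nov 7, 173 sold [LIFO — newest first]: 173 @ $7 = $1,211
Nov 9, 303 sold [LIFO — newest first]: 303 @ $9 = $2,727
Total COGS = $1,211 + $2,727 = $3,938
Ending inventory: 69 @ $5 + 138 @ $7 + 17 @ $9 = $1,464
Check: goods available $5,402 = COGS $3,938 + ending $1,464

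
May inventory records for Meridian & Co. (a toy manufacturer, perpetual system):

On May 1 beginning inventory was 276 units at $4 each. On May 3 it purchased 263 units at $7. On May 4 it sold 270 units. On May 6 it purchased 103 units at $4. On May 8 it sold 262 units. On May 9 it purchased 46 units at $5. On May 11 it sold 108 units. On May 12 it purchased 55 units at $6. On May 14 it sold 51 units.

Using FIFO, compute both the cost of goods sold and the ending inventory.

May 4, 270 sold [FIFO — oldest first]: 270 @ $4 = $1,080
May 8, 262 sold [FIFO — oldest first]: 6 @ $4 + 256 @ $7 = $1,816
May 11, 108 sold [FIFO — oldest first]: 7 @ $7 + 101 @ $4 = $453
May 14, 51 sold [FIFO — oldest first]: 2 @ $4 + 46 @ $5 + 3 @ $6 = $256
Total COGS = $1,080 + $1,816 + $453 + $256 = $3,605
Ending inventory: 52 @ $6 = $312
Check: goods available $3,917 = COGS $3,605 + ending $312

COGS = $3,605; ending inventory = $312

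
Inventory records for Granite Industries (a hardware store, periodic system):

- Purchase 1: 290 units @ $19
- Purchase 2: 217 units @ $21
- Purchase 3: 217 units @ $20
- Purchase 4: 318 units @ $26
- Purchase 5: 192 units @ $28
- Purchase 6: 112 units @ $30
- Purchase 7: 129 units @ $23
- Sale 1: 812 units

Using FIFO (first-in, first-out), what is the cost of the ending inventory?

Ending inventory = $17,683

Sale 1 (812) [FIFO — oldest first]: 290 @ $19 + 217 @ $21 + 217 @ $20 + 88 @ $26 = $16,695
Ending inventory: 230 @ $26 + 192 @ $28 + 112 @ $30 + 129 @ $23 = $17,683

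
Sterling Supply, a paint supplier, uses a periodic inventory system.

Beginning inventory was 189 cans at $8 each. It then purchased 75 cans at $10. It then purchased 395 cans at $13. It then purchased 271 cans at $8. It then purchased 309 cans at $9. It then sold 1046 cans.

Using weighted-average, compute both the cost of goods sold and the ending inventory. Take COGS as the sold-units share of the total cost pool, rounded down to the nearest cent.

COGS = $10,422.85; ending inventory = $1,923.15

Sale 1, sell 1046: 1046/1239 × $12,346.00 → $10,422.85
Ending inventory (cost pool remaining) = $1,923.15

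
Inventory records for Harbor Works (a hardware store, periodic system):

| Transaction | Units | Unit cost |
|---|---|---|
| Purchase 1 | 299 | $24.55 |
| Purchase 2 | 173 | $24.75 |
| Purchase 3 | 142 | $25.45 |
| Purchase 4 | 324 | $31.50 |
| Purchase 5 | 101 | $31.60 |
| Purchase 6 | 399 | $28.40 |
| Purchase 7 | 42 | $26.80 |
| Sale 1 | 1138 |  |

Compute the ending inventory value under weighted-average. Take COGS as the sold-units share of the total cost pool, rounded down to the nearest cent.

Sale 1, sell 1138: 1138/1480 × $41,090.90 → $31,595.57
Ending inventory (cost pool remaining) = $9,495.33

Ending inventory = $9,495.33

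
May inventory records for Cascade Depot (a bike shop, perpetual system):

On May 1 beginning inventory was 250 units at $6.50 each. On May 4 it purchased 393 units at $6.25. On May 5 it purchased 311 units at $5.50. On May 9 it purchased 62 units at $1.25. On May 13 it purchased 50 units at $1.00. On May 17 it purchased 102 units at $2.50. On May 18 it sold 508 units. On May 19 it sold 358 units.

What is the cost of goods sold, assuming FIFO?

May 18, 508 sold [FIFO — oldest first]: 250 @ $6.50 + 258 @ $6.25 = $3,237.50
May 19, 358 sold [FIFO — oldest first]: 135 @ $6.25 + 223 @ $5.50 = $2,070.25
Total COGS = $3,237.50 + $2,070.25 = $5,307.75
Ending inventory: 88 @ $5.50 + 62 @ $1.25 + 50 @ $1.00 + 102 @ $2.50 = $866.50

COGS = $5,307.75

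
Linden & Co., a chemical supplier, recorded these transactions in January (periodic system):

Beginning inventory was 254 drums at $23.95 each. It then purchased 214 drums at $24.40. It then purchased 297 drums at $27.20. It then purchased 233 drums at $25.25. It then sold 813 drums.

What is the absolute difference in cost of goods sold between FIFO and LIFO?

FIFO COGS: 254 @ $23.95 + 214 @ $24.40 + 297 @ $27.20 + 48 @ $25.25 = $20,595.30
LIFO COGS: 233 @ $25.25 + 297 @ $27.20 + 214 @ $24.40 + 69 @ $23.95 = $20,835.80
Difference = |$20,595.30 − $20,835.80| = $240.50

$240.50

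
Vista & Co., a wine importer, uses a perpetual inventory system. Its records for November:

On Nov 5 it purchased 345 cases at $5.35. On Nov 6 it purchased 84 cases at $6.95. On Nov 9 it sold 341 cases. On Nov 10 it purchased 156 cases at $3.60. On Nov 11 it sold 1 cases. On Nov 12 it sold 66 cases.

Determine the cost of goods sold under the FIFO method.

COGS = $2,283.60

Nov 9, 341 sold [FIFO — oldest first]: 341 @ $5.35 = $1,824.35
Nov 11, 1 sold [FIFO — oldest first]: 1 @ $5.35 = $5.35
Nov 12, 66 sold [FIFO — oldest first]: 3 @ $5.35 + 63 @ $6.95 = $453.90
Total COGS = $1,824.35 + $5.35 + $453.90 = $2,283.60
Ending inventory: 21 @ $6.95 + 156 @ $3.60 = $707.55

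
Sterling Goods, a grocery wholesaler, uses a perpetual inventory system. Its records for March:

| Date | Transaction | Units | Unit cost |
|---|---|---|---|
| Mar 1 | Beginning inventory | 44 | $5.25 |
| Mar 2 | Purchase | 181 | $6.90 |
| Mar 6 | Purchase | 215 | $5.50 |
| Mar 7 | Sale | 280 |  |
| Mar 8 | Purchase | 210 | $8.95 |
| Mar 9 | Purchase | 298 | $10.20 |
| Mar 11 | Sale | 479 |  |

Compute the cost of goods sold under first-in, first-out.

COGS = $5,653.70

Mar 7, 280 sold [FIFO — oldest first]: 44 @ $5.25 + 181 @ $6.90 + 55 @ $5.50 = $1,782.40
Mar 11, 479 sold [FIFO — oldest first]: 160 @ $5.50 + 210 @ $8.95 + 109 @ $10.20 = $3,871.30
Total COGS = $1,782.40 + $3,871.30 = $5,653.70
Ending inventory: 189 @ $10.20 = $1,927.80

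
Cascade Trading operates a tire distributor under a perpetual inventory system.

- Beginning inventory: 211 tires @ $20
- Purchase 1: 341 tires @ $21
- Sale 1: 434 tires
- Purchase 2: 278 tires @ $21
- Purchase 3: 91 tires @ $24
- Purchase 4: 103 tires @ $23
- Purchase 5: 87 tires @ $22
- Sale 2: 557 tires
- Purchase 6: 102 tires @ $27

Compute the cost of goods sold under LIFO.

COGS = $21,284

Sale 1 (434) [LIFO — newest first]: 341 @ $21 + 93 @ $20 = $9,021
Sale 2 (557) [LIFO — newest first]: 87 @ $22 + 103 @ $23 + 91 @ $24 + 276 @ $21 = $12,263
Total COGS = $9,021 + $12,263 = $21,284
Ending inventory: 118 @ $20 + 2 @ $21 + 102 @ $27 = $5,156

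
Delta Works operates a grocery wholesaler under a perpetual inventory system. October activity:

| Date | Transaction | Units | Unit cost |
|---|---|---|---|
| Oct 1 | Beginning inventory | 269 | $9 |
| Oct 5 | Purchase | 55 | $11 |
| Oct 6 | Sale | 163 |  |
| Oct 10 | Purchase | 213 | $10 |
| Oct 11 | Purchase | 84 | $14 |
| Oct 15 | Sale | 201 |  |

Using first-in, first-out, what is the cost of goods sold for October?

COGS = $3,426

Oct 6, 163 sold [FIFO — oldest first]: 163 @ $9 = $1,467
Oct 15, 201 sold [FIFO — oldest first]: 106 @ $9 + 55 @ $11 + 40 @ $10 = $1,959
Total COGS = $1,467 + $1,959 = $3,426
Ending inventory: 173 @ $10 + 84 @ $14 = $2,906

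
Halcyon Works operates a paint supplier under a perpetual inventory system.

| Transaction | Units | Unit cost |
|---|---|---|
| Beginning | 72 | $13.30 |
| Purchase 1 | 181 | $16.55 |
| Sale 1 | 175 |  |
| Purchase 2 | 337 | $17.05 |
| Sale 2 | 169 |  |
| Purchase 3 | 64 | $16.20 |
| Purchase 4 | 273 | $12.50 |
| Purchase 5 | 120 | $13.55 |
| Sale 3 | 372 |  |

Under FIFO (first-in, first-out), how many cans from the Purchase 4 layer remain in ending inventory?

211

Sale 1 (175) [FIFO — oldest first]: 72 @ $13.30 + 103 @ $16.55 = $2,662.25
Sale 2 (169) [FIFO — oldest first]: 78 @ $16.55 + 91 @ $17.05 = $2,842.45
Sale 3 (372) [FIFO — oldest first]: 246 @ $17.05 + 64 @ $16.20 + 62 @ $12.50 = $6,006.10
Total COGS = $2,662.25 + $2,842.45 + $6,006.10 = $11,510.80
Ending inventory: 211 @ $12.50 + 120 @ $13.55 = $4,263.50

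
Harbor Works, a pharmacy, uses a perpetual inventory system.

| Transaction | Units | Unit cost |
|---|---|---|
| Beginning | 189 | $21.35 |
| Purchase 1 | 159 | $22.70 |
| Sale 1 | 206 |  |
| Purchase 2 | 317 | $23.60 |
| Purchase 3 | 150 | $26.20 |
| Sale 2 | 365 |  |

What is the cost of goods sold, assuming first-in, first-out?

COGS = $12,907.25

Sale 1 (206) [FIFO — oldest first]: 189 @ $21.35 + 17 @ $22.70 = $4,421.05
Sale 2 (365) [FIFO — oldest first]: 142 @ $22.70 + 223 @ $23.60 = $8,486.20
Total COGS = $4,421.05 + $8,486.20 = $12,907.25
Ending inventory: 94 @ $23.60 + 150 @ $26.20 = $6,148.40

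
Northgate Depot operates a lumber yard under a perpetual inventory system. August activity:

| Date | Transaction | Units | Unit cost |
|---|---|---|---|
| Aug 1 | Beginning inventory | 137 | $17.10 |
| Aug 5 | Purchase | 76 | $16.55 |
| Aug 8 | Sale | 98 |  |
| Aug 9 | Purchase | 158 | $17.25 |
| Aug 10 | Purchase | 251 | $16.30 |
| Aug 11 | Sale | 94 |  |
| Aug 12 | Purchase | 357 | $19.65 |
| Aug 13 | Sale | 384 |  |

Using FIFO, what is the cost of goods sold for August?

Aug 8, 98 sold [FIFO — oldest first]: 98 @ $17.10 = $1,675.80
Aug 11, 94 sold [FIFO — oldest first]: 39 @ $17.10 + 55 @ $16.55 = $1,577.15
Aug 13, 384 sold [FIFO — oldest first]: 21 @ $16.55 + 158 @ $17.25 + 205 @ $16.30 = $6,414.55
Total COGS = $1,675.80 + $1,577.15 + $6,414.55 = $9,667.50
Ending inventory: 46 @ $16.30 + 357 @ $19.65 = $7,764.85
Check: goods available $17,432.35 = COGS $9,667.50 + ending $7,764.85

COGS = $9,667.50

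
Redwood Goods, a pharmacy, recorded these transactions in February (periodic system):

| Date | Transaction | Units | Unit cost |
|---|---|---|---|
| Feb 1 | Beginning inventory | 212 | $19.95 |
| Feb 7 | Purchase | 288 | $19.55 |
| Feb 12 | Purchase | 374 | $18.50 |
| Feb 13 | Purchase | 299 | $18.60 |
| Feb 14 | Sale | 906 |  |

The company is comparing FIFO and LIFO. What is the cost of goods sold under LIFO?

COGS = $17,035.55

FIFO COGS: 212 @ $19.95 + 288 @ $19.55 + 374 @ $18.50 + 32 @ $18.60 = $17,374.00
LIFO COGS: 299 @ $18.60 + 374 @ $18.50 + 233 @ $19.55 = $17,035.55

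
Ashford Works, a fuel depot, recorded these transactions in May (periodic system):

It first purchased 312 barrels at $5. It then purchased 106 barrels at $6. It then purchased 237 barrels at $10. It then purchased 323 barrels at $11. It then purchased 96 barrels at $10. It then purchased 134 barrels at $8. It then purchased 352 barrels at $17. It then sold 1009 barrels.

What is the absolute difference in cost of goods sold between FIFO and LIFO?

FIFO COGS: 312 @ $5 + 106 @ $6 + 237 @ $10 + 323 @ $11 + 31 @ $10 = $8,429
LIFO COGS: 352 @ $17 + 134 @ $8 + 96 @ $10 + 323 @ $11 + 104 @ $10 = $12,609
Difference = |$8,429 − $12,609| = $4,180

$4,180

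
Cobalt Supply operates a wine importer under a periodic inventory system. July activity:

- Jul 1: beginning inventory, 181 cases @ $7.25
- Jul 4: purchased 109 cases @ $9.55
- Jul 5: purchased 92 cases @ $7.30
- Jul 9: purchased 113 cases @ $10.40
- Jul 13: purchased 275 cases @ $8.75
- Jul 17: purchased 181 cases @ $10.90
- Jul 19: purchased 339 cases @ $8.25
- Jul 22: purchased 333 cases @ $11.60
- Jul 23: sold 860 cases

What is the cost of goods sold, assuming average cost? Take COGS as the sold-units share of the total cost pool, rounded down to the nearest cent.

COGS = $8,074.72

Jul 23, sell 860: 860/1623 × $15,238.70 → $8,074.72
Ending inventory (cost pool remaining) = $7,163.98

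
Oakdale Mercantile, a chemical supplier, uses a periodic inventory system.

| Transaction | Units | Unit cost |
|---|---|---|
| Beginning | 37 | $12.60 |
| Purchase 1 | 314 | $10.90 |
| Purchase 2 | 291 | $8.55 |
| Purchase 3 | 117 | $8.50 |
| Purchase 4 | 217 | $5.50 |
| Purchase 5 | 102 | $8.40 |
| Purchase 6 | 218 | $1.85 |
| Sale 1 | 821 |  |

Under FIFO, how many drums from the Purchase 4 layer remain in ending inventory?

155

Sale 1 (821) [FIFO — oldest first]: 37 @ $12.60 + 314 @ $10.90 + 291 @ $8.55 + 117 @ $8.50 + 62 @ $5.50 = $7,712.35
Ending inventory: 155 @ $5.50 + 102 @ $8.40 + 218 @ $1.85 = $2,112.60
Check: goods available $9,824.95 = COGS $7,712.35 + ending $2,112.60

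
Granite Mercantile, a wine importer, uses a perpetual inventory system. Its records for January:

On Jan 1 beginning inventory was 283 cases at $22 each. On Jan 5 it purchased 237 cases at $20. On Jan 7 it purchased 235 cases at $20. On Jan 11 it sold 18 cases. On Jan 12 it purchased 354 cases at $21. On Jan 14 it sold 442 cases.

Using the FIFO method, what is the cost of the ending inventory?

Ending inventory = $13,334

Jan 11, 18 sold [FIFO — oldest first]: 18 @ $22 = $396
Jan 14, 442 sold [FIFO — oldest first]: 265 @ $22 + 177 @ $20 = $9,370
Total COGS = $396 + $9,370 = $9,766
Ending inventory: 60 @ $20 + 235 @ $20 + 354 @ $21 = $13,334
Check: goods available $23,100 = COGS $9,766 + ending $13,334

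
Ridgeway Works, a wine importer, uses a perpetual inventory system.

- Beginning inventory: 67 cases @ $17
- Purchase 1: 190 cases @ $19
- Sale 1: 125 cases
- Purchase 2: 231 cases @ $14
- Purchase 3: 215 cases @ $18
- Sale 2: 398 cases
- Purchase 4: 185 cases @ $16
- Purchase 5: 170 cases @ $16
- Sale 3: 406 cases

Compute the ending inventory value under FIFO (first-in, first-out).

Sale 1 (125) [FIFO — oldest first]: 67 @ $17 + 58 @ $19 = $2,241
Sale 2 (398) [FIFO — oldest first]: 132 @ $19 + 231 @ $14 + 35 @ $18 = $6,372
Sale 3 (406) [FIFO — oldest first]: 180 @ $18 + 185 @ $16 + 41 @ $16 = $6,856
Total COGS = $2,241 + $6,372 + $6,856 = $15,469
Ending inventory: 129 @ $16 = $2,064
Check: goods available $17,533 = COGS $15,469 + ending $2,064

Ending inventory = $2,064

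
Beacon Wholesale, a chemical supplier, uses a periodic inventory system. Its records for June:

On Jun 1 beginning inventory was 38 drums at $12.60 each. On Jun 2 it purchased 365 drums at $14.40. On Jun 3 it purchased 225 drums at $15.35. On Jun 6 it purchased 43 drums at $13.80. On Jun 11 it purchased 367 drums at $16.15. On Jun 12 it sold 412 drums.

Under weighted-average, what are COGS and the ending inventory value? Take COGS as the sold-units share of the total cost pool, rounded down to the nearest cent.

COGS = $6,235.17; ending inventory = $9,473.83

Jun 12, sell 412: 412/1038 × $15,709.00 → $6,235.17
Ending inventory (cost pool remaining) = $9,473.83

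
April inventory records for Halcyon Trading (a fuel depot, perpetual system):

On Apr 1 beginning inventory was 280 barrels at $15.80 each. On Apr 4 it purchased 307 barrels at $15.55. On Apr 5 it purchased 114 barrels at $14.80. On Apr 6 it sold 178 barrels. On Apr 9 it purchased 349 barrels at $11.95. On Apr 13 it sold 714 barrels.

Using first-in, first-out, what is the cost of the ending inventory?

Ending inventory = $1,888.10

Apr 6, 178 sold [FIFO — oldest first]: 178 @ $15.80 = $2,812.40
Apr 13, 714 sold [FIFO — oldest first]: 102 @ $15.80 + 307 @ $15.55 + 114 @ $14.80 + 191 @ $11.95 = $10,355.10
Total COGS = $2,812.40 + $10,355.10 = $13,167.50
Ending inventory: 158 @ $11.95 = $1,888.10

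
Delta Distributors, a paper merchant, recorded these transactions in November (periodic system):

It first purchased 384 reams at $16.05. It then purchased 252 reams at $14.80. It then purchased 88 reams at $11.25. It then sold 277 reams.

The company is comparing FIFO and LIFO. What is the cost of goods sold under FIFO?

COGS = $4,445.85

FIFO COGS: 277 @ $16.05 = $4,445.85
LIFO COGS: 88 @ $11.25 + 189 @ $14.80 = $3,787.20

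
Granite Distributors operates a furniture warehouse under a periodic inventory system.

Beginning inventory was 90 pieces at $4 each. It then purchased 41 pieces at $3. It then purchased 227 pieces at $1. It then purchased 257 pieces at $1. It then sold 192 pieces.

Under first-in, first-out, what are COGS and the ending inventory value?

Sale 1 (192) [FIFO — oldest first]: 90 @ $4 + 41 @ $3 + 61 @ $1 = $544
Ending inventory: 166 @ $1 + 257 @ $1 = $423

COGS = $544; ending inventory = $423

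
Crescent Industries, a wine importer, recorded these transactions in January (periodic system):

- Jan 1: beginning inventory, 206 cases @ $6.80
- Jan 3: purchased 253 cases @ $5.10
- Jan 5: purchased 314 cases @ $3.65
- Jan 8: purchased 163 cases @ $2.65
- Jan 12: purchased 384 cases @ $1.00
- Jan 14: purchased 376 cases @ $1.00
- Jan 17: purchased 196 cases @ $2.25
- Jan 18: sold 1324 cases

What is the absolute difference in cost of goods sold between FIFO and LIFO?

FIFO COGS: 206 @ $6.80 + 253 @ $5.10 + 314 @ $3.65 + 163 @ $2.65 + 384 @ $1.00 + 4 @ $1.00 = $4,657.15
LIFO COGS: 196 @ $2.25 + 376 @ $1.00 + 384 @ $1.00 + 163 @ $2.65 + 205 @ $3.65 = $2,381.20
Difference = |$4,657.15 − $2,381.20| = $2,275.95

$2,275.95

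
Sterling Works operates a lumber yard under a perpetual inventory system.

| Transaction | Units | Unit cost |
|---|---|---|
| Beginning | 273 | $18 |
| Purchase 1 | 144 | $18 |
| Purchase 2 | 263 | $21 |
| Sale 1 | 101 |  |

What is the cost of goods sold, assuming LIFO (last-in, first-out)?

COGS = $2,121

Sale 1 (101) [LIFO — newest first]: 101 @ $21 = $2,121
Ending inventory: 273 @ $18 + 144 @ $18 + 162 @ $21 = $10,908
Check: goods available $13,029 = COGS $2,121 + ending $10,908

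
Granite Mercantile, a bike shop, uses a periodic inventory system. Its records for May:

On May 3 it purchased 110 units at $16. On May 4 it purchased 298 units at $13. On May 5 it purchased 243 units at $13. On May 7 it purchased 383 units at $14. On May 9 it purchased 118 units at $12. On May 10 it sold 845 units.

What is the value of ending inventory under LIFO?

Ending inventory = $4,321

May 10, 845 sold [LIFO — newest first]: 118 @ $12 + 383 @ $14 + 243 @ $13 + 101 @ $13 = $11,250
Ending inventory: 110 @ $16 + 197 @ $13 = $4,321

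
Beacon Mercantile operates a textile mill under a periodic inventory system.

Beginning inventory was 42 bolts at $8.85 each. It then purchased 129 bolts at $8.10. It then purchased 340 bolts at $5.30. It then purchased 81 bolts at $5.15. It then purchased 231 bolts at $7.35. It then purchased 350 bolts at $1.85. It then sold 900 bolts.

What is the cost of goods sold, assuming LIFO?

COGS = $4,023.90

Sale 1 (900) [LIFO — newest first]: 350 @ $1.85 + 231 @ $7.35 + 81 @ $5.15 + 238 @ $5.30 = $4,023.90
Ending inventory: 42 @ $8.85 + 129 @ $8.10 + 102 @ $5.30 = $1,957.20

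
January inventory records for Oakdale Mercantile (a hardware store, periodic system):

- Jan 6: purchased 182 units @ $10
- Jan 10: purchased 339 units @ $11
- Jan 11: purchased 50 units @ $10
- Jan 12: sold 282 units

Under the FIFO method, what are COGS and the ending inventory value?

Jan 12, 282 sold [FIFO — oldest first]: 182 @ $10 + 100 @ $11 = $2,920
Ending inventory: 239 @ $11 + 50 @ $10 = $3,129

COGS = $2,920; ending inventory = $3,129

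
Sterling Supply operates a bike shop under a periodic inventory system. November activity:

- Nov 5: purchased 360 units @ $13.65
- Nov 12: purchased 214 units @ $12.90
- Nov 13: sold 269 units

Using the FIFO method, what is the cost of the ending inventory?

Ending inventory = $4,002.75

Nov 13, 269 sold [FIFO — oldest first]: 269 @ $13.65 = $3,671.85
Ending inventory: 91 @ $13.65 + 214 @ $12.90 = $4,002.75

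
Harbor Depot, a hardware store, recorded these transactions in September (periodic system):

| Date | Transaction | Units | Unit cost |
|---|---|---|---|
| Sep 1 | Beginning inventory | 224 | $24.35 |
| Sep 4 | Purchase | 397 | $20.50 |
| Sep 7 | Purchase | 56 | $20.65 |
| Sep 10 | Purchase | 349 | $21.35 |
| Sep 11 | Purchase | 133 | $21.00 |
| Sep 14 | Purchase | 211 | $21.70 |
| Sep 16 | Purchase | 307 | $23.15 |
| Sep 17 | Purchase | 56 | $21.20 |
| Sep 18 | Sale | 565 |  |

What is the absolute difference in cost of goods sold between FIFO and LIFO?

FIFO COGS: 224 @ $24.35 + 341 @ $20.50 = $12,444.90
LIFO COGS: 56 @ $21.20 + 307 @ $23.15 + 202 @ $21.70 = $12,677.65
Difference = |$12,444.90 − $12,677.65| = $232.75

$232.75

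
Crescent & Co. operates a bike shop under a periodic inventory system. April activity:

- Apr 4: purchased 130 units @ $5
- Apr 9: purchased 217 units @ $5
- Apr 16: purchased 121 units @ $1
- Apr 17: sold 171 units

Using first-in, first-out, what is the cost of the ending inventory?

Ending inventory = $1,001

Apr 17, 171 sold [FIFO — oldest first]: 130 @ $5 + 41 @ $5 = $855
Ending inventory: 176 @ $5 + 121 @ $1 = $1,001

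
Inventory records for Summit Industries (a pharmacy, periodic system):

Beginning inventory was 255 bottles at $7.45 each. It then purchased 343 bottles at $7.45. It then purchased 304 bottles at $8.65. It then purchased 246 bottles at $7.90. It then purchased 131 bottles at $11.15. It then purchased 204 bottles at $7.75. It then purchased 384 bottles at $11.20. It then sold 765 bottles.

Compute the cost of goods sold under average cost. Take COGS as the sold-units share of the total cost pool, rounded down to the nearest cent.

Sale 1, sell 765: 765/1867 × $16,370.55 → $6,707.80
Ending inventory (cost pool remaining) = $9,662.75

COGS = $6,707.80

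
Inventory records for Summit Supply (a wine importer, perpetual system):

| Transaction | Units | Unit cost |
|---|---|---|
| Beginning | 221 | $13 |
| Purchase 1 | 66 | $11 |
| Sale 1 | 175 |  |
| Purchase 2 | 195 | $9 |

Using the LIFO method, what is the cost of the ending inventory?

Sale 1 (175) [LIFO — newest first]: 66 @ $11 + 109 @ $13 = $2,143
Ending inventory: 112 @ $13 + 195 @ $9 = $3,211

Ending inventory = $3,211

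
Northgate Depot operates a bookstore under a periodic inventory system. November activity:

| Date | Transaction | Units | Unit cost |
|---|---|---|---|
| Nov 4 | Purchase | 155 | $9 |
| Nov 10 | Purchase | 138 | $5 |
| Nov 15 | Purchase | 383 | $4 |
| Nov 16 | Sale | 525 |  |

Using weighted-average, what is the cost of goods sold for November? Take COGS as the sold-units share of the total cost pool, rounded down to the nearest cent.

Nov 16, sell 525: 525/676 × $3,617.00 → $2,809.06
Ending inventory (cost pool remaining) = $807.94
Check: goods available $3,617.00 = COGS $2,809.06 + ending $807.94

COGS = $2,809.06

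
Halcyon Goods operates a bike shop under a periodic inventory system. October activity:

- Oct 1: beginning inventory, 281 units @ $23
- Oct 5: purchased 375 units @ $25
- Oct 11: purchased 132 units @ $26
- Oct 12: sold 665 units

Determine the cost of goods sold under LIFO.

COGS = $16,441

Oct 12, 665 sold [LIFO — newest first]: 132 @ $26 + 375 @ $25 + 158 @ $23 = $16,441
Ending inventory: 123 @ $23 = $2,829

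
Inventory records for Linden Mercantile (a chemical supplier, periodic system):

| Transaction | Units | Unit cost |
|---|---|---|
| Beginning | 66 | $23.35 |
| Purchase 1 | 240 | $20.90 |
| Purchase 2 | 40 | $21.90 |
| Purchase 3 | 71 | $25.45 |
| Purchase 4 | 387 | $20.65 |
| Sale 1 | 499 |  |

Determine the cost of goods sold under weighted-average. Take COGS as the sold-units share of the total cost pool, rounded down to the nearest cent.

Sale 1, sell 499: 499/804 × $17,231.60 → $10,694.73
Ending inventory (cost pool remaining) = $6,536.87

COGS = $10,694.73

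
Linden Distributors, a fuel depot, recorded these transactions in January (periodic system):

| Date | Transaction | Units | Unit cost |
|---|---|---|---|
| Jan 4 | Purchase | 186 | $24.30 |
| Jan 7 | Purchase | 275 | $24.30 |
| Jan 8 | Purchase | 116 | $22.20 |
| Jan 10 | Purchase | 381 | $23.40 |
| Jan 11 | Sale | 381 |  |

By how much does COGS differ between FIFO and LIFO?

FIFO COGS: 186 @ $24.30 + 195 @ $24.30 = $9,258.30
LIFO COGS: 381 @ $23.40 = $8,915.40
Difference = |$9,258.30 − $8,915.40| = $342.90

$342.90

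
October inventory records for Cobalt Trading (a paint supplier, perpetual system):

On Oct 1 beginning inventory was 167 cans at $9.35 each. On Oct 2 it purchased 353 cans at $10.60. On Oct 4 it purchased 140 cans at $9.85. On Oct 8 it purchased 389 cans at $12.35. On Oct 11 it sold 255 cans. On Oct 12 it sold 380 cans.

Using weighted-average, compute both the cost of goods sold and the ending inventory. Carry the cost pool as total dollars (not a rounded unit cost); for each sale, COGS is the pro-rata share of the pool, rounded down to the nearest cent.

After Oct 1: 167 on hand, pool $1,561.45 (≈ $9.3500 each)
After Oct 2: 520 on hand, pool $5,303.25 (≈ $10.1986 each)
After Oct 4: 660 on hand, pool $6,682.25 (≈ $10.1246 each)
After Oct 8: 1049 on hand, pool $11,486.40 (≈ $10.9499 each)
Oct 11, sell 255: 255/1049 × $11,486.40 → $2,792.21
Oct 12, sell 380: 380/794 × $8,694.19 → $4,160.94
Total COGS = $2,792.21 + $4,160.94 = $6,953.15
Ending inventory (cost pool remaining) = $4,533.25

COGS = $6,953.15; ending inventory = $4,533.25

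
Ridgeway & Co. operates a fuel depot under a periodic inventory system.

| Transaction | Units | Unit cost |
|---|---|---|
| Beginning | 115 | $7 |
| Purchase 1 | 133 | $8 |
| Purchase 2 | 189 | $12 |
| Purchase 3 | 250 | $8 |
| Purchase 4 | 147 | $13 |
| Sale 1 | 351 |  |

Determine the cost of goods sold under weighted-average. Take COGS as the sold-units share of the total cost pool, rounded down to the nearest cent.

COGS = $3,387.10

Sale 1, sell 351: 351/834 × $8,048.00 → $3,387.10
Ending inventory (cost pool remaining) = $4,660.90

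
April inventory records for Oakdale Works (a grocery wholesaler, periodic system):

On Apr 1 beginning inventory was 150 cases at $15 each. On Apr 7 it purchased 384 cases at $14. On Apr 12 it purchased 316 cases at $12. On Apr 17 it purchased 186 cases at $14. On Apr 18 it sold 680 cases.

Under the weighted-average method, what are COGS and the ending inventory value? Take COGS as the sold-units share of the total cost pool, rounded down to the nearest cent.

Apr 18, sell 680: 680/1036 × $14,022.00 → $9,203.62
Ending inventory (cost pool remaining) = $4,818.38

COGS = $9,203.62; ending inventory = $4,818.38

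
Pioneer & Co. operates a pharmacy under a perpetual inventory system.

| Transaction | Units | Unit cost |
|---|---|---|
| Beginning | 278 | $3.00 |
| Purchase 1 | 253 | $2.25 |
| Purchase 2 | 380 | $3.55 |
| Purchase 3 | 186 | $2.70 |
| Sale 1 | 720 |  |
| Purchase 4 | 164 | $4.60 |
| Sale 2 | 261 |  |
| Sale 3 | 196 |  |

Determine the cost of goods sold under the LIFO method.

Sale 1 (720) [LIFO — newest first]: 186 @ $2.70 + 380 @ $3.55 + 154 @ $2.25 = $2,197.70
Sale 2 (261) [LIFO — newest first]: 164 @ $4.60 + 97 @ $2.25 = $972.65
Sale 3 (196) [LIFO — newest first]: 2 @ $2.25 + 194 @ $3.00 = $586.50
Total COGS = $2,197.70 + $972.65 + $586.50 = $3,756.85
Ending inventory: 84 @ $3.00 = $252.00
Check: goods available $4,008.85 = COGS $3,756.85 + ending $252.00

COGS = $3,756.85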